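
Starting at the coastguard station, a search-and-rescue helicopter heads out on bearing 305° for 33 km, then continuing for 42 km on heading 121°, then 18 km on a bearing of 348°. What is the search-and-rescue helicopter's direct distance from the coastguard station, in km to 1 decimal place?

15.8 km

Leg 1 (305°, 33 km): east 33 sin 305° = -27.03, north 33 cos 305° = 18.93
Leg 2 (121°, 42 km): east 42 sin 121° = 36.00, north 42 cos 121° = -21.63
Leg 3 (348°, 18 km): east 18 sin 348° = -3.74, north 18 cos 348° = 17.61
Net: 5.23 east, 14.90 north. Distance = √((5.23)² + (14.90)²) = 15.793 km.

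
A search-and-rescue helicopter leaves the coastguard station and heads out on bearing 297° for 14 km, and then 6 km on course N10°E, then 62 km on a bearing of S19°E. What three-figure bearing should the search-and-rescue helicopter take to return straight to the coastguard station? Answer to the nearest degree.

Leg 1 (297°, 14 km): east 14 sin 297° = -12.47, north 14 cos 297° = 6.36
Leg 2 (N10°E, 6 km): east 6 sin 10° = 1.04, north 6 cos 10° = 5.91
Leg 3 (S19°E, 62 km): east 62 sin 161° = 20.19, north 62 cos 161° = -58.62
Net displacement: 8.75 east, -46.36 north. Direction back to start is (-8.75, 46.36): bearing = atan2(-8.75, 46.36) mod 360° = 349.31° ≈ 349°.

349°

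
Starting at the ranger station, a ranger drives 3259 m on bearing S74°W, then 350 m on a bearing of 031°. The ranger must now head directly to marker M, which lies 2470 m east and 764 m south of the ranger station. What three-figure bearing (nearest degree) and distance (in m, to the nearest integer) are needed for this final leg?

Leg 1 (S74°W, 3259 m): east 3259 sin 254° = -3132.75, north 3259 cos 254° = -898.30
Leg 2 (031°, 350 m): east 350 sin 31° = 180.26, north 350 cos 31° = 300.01
Current position: (-2952.49, -598.29). Target: (2470, -764). Remaining: Δeast = 5422.49, Δnorth = -165.71.
Bearing = atan2(5422.49, -165.71) mod 360° = 91.75°; distance = √((5422.49)² + (-165.71)²) = 5425.020 m.

092°, 5425 m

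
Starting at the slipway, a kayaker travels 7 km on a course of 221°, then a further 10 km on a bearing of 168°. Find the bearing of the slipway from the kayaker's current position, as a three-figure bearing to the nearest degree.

009°

Leg 1 (221°, 7 km): east 7 sin 221° = -4.59, north 7 cos 221° = -5.28
Leg 2 (168°, 10 km): east 10 sin 168° = 2.08, north 10 cos 168° = -9.78
Net displacement: -2.51 east, -15.06 north. Direction back to start is (2.51, 15.06): bearing = atan2(2.51, 15.06) mod 360° = 9.47° ≈ 009°.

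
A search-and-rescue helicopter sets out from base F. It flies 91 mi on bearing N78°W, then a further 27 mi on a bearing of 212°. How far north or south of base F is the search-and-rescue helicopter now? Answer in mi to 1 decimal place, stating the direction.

Leg 1 (N78°W, 91 mi): east 91 sin 282° = -89.01, north 91 cos 282° = 18.92
Leg 2 (212°, 27 mi): east 27 sin 212° = -14.31, north 27 cos 212° = -22.90
Net north component: -3.98 mi.

4.0 mi south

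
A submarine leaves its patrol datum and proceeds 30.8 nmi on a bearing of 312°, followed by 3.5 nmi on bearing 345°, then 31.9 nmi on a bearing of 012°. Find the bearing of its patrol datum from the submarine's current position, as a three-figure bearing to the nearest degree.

163°

Leg 1 (312°, 30.8 nmi): east 30.8 sin 312° = -22.89, north 30.8 cos 312° = 20.61
Leg 2 (345°, 3.5 nmi): east 3.5 sin 345° = -0.91, north 3.5 cos 345° = 3.38
Leg 3 (012°, 31.9 nmi): east 31.9 sin 12° = 6.63, north 31.9 cos 12° = 31.20
Net displacement: -17.16 east, 55.19 north. Direction back to start is (17.16, -55.19): bearing = atan2(17.16, -55.19) mod 360° = 162.73° ≈ 163°.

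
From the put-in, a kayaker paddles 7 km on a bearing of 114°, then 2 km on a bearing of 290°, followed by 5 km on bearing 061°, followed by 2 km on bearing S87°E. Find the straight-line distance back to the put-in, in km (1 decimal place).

10.9 km

Leg 1 (114°, 7 km): east 7 sin 114° = 6.39, north 7 cos 114° = -2.85
Leg 2 (290°, 2 km): east 2 sin 290° = -1.88, north 2 cos 290° = 0.68
Leg 3 (061°, 5 km): east 5 sin 61° = 4.37, north 5 cos 61° = 2.42
Leg 4 (S87°E, 2 km): east 2 sin 93° = 2.00, north 2 cos 93° = -0.10
Net: 10.89 east, 0.16 north. Distance = √((10.89)² + (0.16)²) = 10.887 km.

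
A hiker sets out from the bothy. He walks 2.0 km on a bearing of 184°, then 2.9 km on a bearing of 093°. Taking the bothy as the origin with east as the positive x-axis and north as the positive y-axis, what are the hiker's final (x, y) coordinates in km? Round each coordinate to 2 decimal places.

(2.76, -2.15)

Leg 1 (184°, 2.0 km): east 2.0 sin 184° = -0.14, north 2.0 cos 184° = -2.00
Leg 2 (093°, 2.9 km): east 2.9 sin 93° = 2.90, north 2.9 cos 93° = -0.15
Summing: 2.76 km east, -2.15 km north → (2.76, -2.15).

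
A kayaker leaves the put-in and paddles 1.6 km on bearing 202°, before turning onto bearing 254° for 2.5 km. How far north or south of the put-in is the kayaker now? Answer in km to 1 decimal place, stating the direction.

Leg 1 (202°, 1.6 km): east 1.6 sin 202° = -0.60, north 1.6 cos 202° = -1.48
Leg 2 (254°, 2.5 km): east 2.5 sin 254° = -2.40, north 2.5 cos 254° = -0.69
Net north component: -2.17 km.

2.2 km south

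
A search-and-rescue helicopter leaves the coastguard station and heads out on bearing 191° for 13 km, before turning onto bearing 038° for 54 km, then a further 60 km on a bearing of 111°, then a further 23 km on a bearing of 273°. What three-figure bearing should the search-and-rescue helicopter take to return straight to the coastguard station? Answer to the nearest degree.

Leg 1 (191°, 13 km): east 13 sin 191° = -2.48, north 13 cos 191° = -12.76
Leg 2 (038°, 54 km): east 54 sin 38° = 33.25, north 54 cos 38° = 42.55
Leg 3 (111°, 60 km): east 60 sin 111° = 56.01, north 60 cos 111° = -21.50
Leg 4 (273°, 23 km): east 23 sin 273° = -22.97, north 23 cos 273° = 1.20
Net displacement: 63.81 east, 9.49 north. Direction back to start is (-63.81, -9.49): bearing = atan2(-63.81, -9.49) mod 360° = 261.54° ≈ 262°.

262°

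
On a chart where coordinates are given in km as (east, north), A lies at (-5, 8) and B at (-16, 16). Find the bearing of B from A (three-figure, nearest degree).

Δeast = -16 − -5 = -11.00; Δnorth = 16 − 8 = 8.00.
Bearing = atan2(Δeast, Δnorth) mod 360° = 306.03° ≈ 306°.

306°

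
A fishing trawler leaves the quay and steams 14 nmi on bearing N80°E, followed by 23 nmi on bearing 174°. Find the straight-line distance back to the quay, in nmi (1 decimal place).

26.1 nmi

Leg 1 (N80°E, 14 nmi): east 14 sin 80° = 13.79, north 14 cos 80° = 2.43
Leg 2 (174°, 23 nmi): east 23 sin 174° = 2.40, north 23 cos 174° = -22.87
Net: 16.19 east, -20.44 north. Distance = √((16.19)² + (-20.44)²) = 26.078 nmi.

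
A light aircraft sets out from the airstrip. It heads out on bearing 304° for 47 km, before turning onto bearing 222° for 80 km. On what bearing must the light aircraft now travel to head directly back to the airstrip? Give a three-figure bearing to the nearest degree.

070°

Leg 1 (304°, 47 km): east 47 sin 304° = -38.96, north 47 cos 304° = 26.28
Leg 2 (222°, 80 km): east 80 sin 222° = -53.53, north 80 cos 222° = -59.45
Net displacement: -92.50 east, -33.17 north. Direction back to start is (92.50, 33.17): bearing = atan2(92.50, 33.17) mod 360° = 70.27° ≈ 070°.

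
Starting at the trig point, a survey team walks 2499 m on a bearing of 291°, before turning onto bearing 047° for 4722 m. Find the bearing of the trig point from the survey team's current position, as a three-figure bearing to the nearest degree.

Leg 1 (291°, 2499 m): east 2499 sin 291° = -2333.02, north 2499 cos 291° = 895.56
Leg 2 (047°, 4722 m): east 4722 sin 47° = 3453.45, north 4722 cos 47° = 3220.40
Net displacement: 1120.43 east, 4115.96 north. Direction back to start is (-1120.43, -4115.96): bearing = atan2(-1120.43, -4115.96) mod 360° = 195.23° ≈ 195°.

195°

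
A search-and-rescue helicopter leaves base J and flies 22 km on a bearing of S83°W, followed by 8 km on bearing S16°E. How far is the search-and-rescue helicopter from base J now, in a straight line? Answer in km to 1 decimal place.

Leg 1 (S83°W, 22 km): east 22 sin 263° = -21.84, north 22 cos 263° = -2.68
Leg 2 (S16°E, 8 km): east 8 sin 164° = 2.21, north 8 cos 164° = -7.69
Net: -19.63 east, -10.37 north. Distance = √((-19.63)² + (-10.37)²) = 22.202 km.

22.2 km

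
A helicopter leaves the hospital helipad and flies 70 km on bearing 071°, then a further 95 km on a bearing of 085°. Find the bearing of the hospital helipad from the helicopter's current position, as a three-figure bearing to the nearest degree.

259°

Leg 1 (071°, 70 km): east 70 sin 71° = 66.19, north 70 cos 71° = 22.79
Leg 2 (085°, 95 km): east 95 sin 85° = 94.64, north 95 cos 85° = 8.28
Net displacement: 160.82 east, 31.07 north. Direction back to start is (-160.82, -31.07): bearing = atan2(-160.82, -31.07) mod 360° = 259.07° ≈ 259°.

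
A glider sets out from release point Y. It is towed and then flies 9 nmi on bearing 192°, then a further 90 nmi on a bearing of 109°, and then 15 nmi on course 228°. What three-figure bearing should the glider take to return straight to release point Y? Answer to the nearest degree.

304°

Leg 1 (192°, 9 nmi): east 9 sin 192° = -1.87, north 9 cos 192° = -8.80
Leg 2 (109°, 90 nmi): east 90 sin 109° = 85.10, north 90 cos 109° = -29.30
Leg 3 (228°, 15 nmi): east 15 sin 228° = -11.15, north 15 cos 228° = -10.04
Net displacement: 72.08 east, -48.14 north. Direction back to start is (-72.08, 48.14): bearing = atan2(-72.08, 48.14) mod 360° = 303.74° ≈ 304°.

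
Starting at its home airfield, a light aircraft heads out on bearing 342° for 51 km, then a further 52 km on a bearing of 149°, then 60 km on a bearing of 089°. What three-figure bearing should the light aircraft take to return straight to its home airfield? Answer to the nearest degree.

Leg 1 (342°, 51 km): east 51 sin 342° = -15.76, north 51 cos 342° = 48.50
Leg 2 (149°, 52 km): east 52 sin 149° = 26.78, north 52 cos 149° = -44.57
Leg 3 (089°, 60 km): east 60 sin 89° = 59.99, north 60 cos 89° = 1.05
Net displacement: 71.01 east, 4.98 north. Direction back to start is (-71.01, -4.98): bearing = atan2(-71.01, -4.98) mod 360° = 265.99° ≈ 266°.

266°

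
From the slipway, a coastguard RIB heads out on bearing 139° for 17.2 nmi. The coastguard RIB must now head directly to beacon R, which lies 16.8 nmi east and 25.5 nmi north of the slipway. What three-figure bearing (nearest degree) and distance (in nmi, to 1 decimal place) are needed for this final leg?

Leg 1 (139°, 17.2 nmi): east 17.2 sin 139° = 11.28, north 17.2 cos 139° = -12.98
Current position: (11.28, -12.98). Target: (16.8, 25.5). Remaining: Δeast = 5.52, Δnorth = 38.48.
Bearing = atan2(5.52, 38.48) mod 360° = 8.16°; distance = √((5.52)² + (38.48)²) = 38.874 nmi.

008°, 38.9 nmi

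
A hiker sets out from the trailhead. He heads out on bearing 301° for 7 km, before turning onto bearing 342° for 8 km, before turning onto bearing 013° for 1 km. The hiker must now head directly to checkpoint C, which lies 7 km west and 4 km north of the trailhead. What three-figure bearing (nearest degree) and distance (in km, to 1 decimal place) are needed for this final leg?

171°, 8.3 km

Leg 1 (301°, 7 km): east 7 sin 301° = -6.00, north 7 cos 301° = 3.61
Leg 2 (342°, 8 km): east 8 sin 342° = -2.47, north 8 cos 342° = 7.61
Leg 3 (013°, 1 km): east 1 sin 13° = 0.22, north 1 cos 13° = 0.97
Current position: (-8.25, 12.19). Target: (-7, 4). Remaining: Δeast = 1.25, Δnorth = -8.19.
Bearing = atan2(1.25, -8.19) mod 360° = 171.34°; distance = √((1.25)² + (-8.19)²) = 8.283 km.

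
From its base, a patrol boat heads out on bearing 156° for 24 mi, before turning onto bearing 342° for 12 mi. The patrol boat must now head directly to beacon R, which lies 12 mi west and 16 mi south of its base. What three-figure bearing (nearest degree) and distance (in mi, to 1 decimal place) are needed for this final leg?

Leg 1 (156°, 24 mi): east 24 sin 156° = 9.76, north 24 cos 156° = -21.93
Leg 2 (342°, 12 mi): east 12 sin 342° = -3.71, north 12 cos 342° = 11.41
Current position: (6.05, -10.51). Target: (-12, -16). Remaining: Δeast = -18.05, Δnorth = -5.49.
Bearing = atan2(-18.05, -5.49) mod 360° = 253.09°; distance = √((-18.05)² + (-5.49)²) = 18.869 mi.

253°, 18.9 mi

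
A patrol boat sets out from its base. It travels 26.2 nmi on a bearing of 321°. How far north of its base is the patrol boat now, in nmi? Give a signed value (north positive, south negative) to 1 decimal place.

20.4 nmi

Leg 1 (321°, 26.2 nmi): east 26.2 sin 321° = -16.49, north 26.2 cos 321° = 20.36
Net north component: 20.36 nmi.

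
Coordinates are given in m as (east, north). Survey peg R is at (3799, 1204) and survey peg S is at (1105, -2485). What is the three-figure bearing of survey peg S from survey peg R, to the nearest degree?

Δeast = 1105 − 3799 = -2694.00; Δnorth = -2485 − 1204 = -3689.00.
Bearing = atan2(Δeast, Δnorth) mod 360° = 216.14° ≈ 216°.

216°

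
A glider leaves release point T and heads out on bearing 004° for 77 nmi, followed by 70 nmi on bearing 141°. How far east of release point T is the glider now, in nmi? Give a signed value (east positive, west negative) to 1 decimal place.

Leg 1 (004°, 77 nmi): east 77 sin 4° = 5.37, north 77 cos 4° = 76.81
Leg 2 (141°, 70 nmi): east 70 sin 141° = 44.05, north 70 cos 141° = -54.40
Net east component: 49.42 nmi.

49.4 nmi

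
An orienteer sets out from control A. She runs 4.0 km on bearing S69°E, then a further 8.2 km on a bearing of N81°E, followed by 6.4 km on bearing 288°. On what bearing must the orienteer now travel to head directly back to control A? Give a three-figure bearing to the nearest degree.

Leg 1 (S69°E, 4.0 km): east 4.0 sin 111° = 3.73, north 4.0 cos 111° = -1.43
Leg 2 (N81°E, 8.2 km): east 8.2 sin 81° = 8.10, north 8.2 cos 81° = 1.28
Leg 3 (288°, 6.4 km): east 6.4 sin 288° = -6.09, north 6.4 cos 288° = 1.98
Net displacement: 5.75 east, 1.83 north. Direction back to start is (-5.75, -1.83): bearing = atan2(-5.75, -1.83) mod 360° = 252.36° ≈ 252°.

252°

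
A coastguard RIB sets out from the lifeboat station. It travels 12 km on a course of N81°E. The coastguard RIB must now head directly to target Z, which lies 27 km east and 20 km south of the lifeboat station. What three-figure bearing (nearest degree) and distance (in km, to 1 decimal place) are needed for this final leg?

145°, 26.6 km

Leg 1 (N81°E, 12 km): east 12 sin 81° = 11.85, north 12 cos 81° = 1.88
Current position: (11.85, 1.88). Target: (27, -20). Remaining: Δeast = 15.15, Δnorth = -21.88.
Bearing = atan2(15.15, -21.88) mod 360° = 145.30°; distance = √((15.15)² + (-21.88)²) = 26.610 km.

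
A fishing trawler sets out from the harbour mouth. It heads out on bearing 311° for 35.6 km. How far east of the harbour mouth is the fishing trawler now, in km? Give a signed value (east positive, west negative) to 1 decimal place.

Leg 1 (311°, 35.6 km): east 35.6 sin 311° = -26.87, north 35.6 cos 311° = 23.36
Net east component: -26.87 km.

-26.9 km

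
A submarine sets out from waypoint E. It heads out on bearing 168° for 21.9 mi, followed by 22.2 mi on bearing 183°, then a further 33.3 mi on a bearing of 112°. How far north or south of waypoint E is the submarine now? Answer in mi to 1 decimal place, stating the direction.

56.1 mi south

Leg 1 (168°, 21.9 mi): east 21.9 sin 168° = 4.55, north 21.9 cos 168° = -21.42
Leg 2 (183°, 22.2 mi): east 22.2 sin 183° = -1.16, north 22.2 cos 183° = -22.17
Leg 3 (112°, 33.3 mi): east 33.3 sin 112° = 30.88, north 33.3 cos 112° = -12.47
Net north component: -56.07 mi.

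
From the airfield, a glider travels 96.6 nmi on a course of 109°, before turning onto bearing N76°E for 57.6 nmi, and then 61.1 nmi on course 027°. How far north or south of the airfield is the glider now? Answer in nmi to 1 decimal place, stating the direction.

36.9 nmi north

Leg 1 (109°, 96.6 nmi): east 96.6 sin 109° = 91.34, north 96.6 cos 109° = -31.45
Leg 2 (N76°E, 57.6 nmi): east 57.6 sin 76° = 55.89, north 57.6 cos 76° = 13.93
Leg 3 (027°, 61.1 nmi): east 61.1 sin 27° = 27.74, north 61.1 cos 27° = 54.44
Net north component: 36.93 nmi.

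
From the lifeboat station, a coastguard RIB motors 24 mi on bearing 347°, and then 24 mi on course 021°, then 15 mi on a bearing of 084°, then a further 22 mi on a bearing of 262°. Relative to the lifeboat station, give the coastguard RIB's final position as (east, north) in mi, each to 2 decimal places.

(-3.67, 44.30)

Leg 1 (347°, 24 mi): east 24 sin 347° = -5.40, north 24 cos 347° = 23.38
Leg 2 (021°, 24 mi): east 24 sin 21° = 8.60, north 24 cos 21° = 22.41
Leg 3 (084°, 15 mi): east 15 sin 84° = 14.92, north 15 cos 84° = 1.57
Leg 4 (262°, 22 mi): east 22 sin 262° = -21.79, north 22 cos 262° = -3.06
Summing: -3.67 mi east, 44.30 mi north → (-3.67, 44.30).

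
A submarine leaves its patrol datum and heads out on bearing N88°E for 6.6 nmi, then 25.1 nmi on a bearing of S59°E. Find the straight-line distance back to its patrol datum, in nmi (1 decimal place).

Leg 1 (N88°E, 6.6 nmi): east 6.6 sin 88° = 6.60, north 6.6 cos 88° = 0.23
Leg 2 (S59°E, 25.1 nmi): east 25.1 sin 121° = 21.51, north 25.1 cos 121° = -12.93
Net: 28.11 east, -12.70 north. Distance = √((28.11)² + (-12.70)²) = 30.845 nmi.

30.8 nmi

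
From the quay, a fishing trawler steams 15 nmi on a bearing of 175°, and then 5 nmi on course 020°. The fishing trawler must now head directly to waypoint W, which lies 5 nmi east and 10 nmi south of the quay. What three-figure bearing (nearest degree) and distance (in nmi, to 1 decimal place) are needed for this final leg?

083°, 2.0 nmi

Leg 1 (175°, 15 nmi): east 15 sin 175° = 1.31, north 15 cos 175° = -14.94
Leg 2 (020°, 5 nmi): east 5 sin 20° = 1.71, north 5 cos 20° = 4.70
Current position: (3.02, -10.24). Target: (5, -10). Remaining: Δeast = 1.98, Δnorth = 0.24.
Bearing = atan2(1.98, 0.24) mod 360° = 82.97°; distance = √((1.98)² + (0.24)²) = 1.998 nmi.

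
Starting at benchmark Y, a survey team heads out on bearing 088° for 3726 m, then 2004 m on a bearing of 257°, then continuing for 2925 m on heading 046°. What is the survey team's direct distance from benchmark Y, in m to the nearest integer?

Leg 1 (088°, 3726 m): east 3726 sin 88° = 3723.73, north 3726 cos 88° = 130.04
Leg 2 (257°, 2004 m): east 2004 sin 257° = -1952.64, north 2004 cos 257° = -450.80
Leg 3 (046°, 2925 m): east 2925 sin 46° = 2104.07, north 2925 cos 46° = 2031.88
Net: 3875.16 east, 1711.11 north. Distance = √((3875.16)² + (1711.11)²) = 4236.127 m.

4236 m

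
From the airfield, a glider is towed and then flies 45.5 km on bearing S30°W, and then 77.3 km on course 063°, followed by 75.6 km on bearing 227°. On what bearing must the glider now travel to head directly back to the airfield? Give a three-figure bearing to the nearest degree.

Leg 1 (S30°W, 45.5 km): east 45.5 sin 210° = -22.75, north 45.5 cos 210° = -39.40
Leg 2 (063°, 77.3 km): east 77.3 sin 63° = 68.87, north 77.3 cos 63° = 35.09
Leg 3 (227°, 75.6 km): east 75.6 sin 227° = -55.29, north 75.6 cos 227° = -51.56
Net displacement: -9.17 east, -55.87 north. Direction back to start is (9.17, 55.87): bearing = atan2(9.17, 55.87) mod 360° = 9.32° ≈ 009°.

009°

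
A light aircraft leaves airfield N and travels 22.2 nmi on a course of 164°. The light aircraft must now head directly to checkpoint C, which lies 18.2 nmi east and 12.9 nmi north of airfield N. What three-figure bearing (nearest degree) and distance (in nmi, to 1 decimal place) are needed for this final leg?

019°, 36.3 nmi

Leg 1 (164°, 22.2 nmi): east 22.2 sin 164° = 6.12, north 22.2 cos 164° = -21.34
Current position: (6.12, -21.34). Target: (18.2, 12.9). Remaining: Δeast = 12.08, Δnorth = 34.24.
Bearing = atan2(12.08, 34.24) mod 360° = 19.43°; distance = √((12.08)² + (34.24)²) = 36.309 nmi.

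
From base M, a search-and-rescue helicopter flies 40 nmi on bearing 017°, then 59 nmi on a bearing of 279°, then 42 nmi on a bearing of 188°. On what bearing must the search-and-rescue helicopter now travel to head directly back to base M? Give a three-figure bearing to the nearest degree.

Leg 1 (017°, 40 nmi): east 40 sin 17° = 11.69, north 40 cos 17° = 38.25
Leg 2 (279°, 59 nmi): east 59 sin 279° = -58.27, north 59 cos 279° = 9.23
Leg 3 (188°, 42 nmi): east 42 sin 188° = -5.85, north 42 cos 188° = -41.59
Net displacement: -52.42 east, 5.89 north. Direction back to start is (52.42, -5.89): bearing = atan2(52.42, -5.89) mod 360° = 96.41° ≈ 096°.

096°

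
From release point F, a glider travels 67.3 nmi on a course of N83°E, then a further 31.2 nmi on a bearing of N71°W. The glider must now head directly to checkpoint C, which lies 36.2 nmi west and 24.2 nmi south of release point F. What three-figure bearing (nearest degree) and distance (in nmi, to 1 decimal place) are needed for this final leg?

Leg 1 (N83°E, 67.3 nmi): east 67.3 sin 83° = 66.80, north 67.3 cos 83° = 8.20
Leg 2 (N71°W, 31.2 nmi): east 31.2 sin 289° = -29.50, north 31.2 cos 289° = 10.16
Current position: (37.30, 18.36). Target: (-36.2, -24.2). Remaining: Δeast = -73.50, Δnorth = -42.56.
Bearing = atan2(-73.50, -42.56) mod 360° = 239.93°; distance = √((-73.50)² + (-42.56)²) = 84.931 nmi.

240°, 84.9 nmi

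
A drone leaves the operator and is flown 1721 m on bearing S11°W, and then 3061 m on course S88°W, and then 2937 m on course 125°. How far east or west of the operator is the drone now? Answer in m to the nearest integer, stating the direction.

982 m west

Leg 1 (S11°W, 1721 m): east 1721 sin 191° = -328.38, north 1721 cos 191° = -1689.38
Leg 2 (S88°W, 3061 m): east 3061 sin 268° = -3059.14, north 3061 cos 268° = -106.83
Leg 3 (125°, 2937 m): east 2937 sin 125° = 2405.85, north 2937 cos 125° = -1684.59
Net east component: -981.67 m.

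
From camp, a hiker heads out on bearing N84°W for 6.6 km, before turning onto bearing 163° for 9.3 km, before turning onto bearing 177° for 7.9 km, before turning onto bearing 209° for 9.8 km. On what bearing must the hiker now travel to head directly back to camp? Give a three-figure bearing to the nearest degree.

018°

Leg 1 (N84°W, 6.6 km): east 6.6 sin 276° = -6.56, north 6.6 cos 276° = 0.69
Leg 2 (163°, 9.3 km): east 9.3 sin 163° = 2.72, north 9.3 cos 163° = -8.89
Leg 3 (177°, 7.9 km): east 7.9 sin 177° = 0.41, north 7.9 cos 177° = -7.89
Leg 4 (209°, 9.8 km): east 9.8 sin 209° = -4.75, north 9.8 cos 209° = -8.57
Net displacement: -8.18 east, -24.66 north. Direction back to start is (8.18, 24.66): bearing = atan2(8.18, 24.66) mod 360° = 18.35° ≈ 018°.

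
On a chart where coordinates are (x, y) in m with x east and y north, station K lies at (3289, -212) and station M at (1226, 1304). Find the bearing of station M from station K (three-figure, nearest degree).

306°

Δeast = 1226 − 3289 = -2063.00; Δnorth = 1304 − -212 = 1516.00.
Bearing = atan2(Δeast, Δnorth) mod 360° = 306.31° ≈ 306°.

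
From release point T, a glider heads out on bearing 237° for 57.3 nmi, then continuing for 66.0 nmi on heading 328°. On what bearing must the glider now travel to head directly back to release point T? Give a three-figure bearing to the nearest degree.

Leg 1 (237°, 57.3 nmi): east 57.3 sin 237° = -48.06, north 57.3 cos 237° = -31.21
Leg 2 (328°, 66.0 nmi): east 66.0 sin 328° = -34.97, north 66.0 cos 328° = 55.97
Net displacement: -83.03 east, 24.76 north. Direction back to start is (83.03, -24.76): bearing = atan2(83.03, -24.76) mod 360° = 106.61° ≈ 107°.

107°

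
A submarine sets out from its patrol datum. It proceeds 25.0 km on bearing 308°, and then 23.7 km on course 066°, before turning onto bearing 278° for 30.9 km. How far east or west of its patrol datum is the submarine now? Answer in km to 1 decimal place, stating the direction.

28.6 km west

Leg 1 (308°, 25.0 km): east 25.0 sin 308° = -19.70, north 25.0 cos 308° = 15.39
Leg 2 (066°, 23.7 km): east 23.7 sin 66° = 21.65, north 23.7 cos 66° = 9.64
Leg 3 (278°, 30.9 km): east 30.9 sin 278° = -30.60, north 30.9 cos 278° = 4.30
Net east component: -28.65 km.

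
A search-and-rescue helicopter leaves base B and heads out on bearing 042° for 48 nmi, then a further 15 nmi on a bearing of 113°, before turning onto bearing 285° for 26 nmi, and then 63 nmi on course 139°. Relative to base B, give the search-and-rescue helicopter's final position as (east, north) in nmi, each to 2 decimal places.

(62.14, -11.01)

Leg 1 (042°, 48 nmi): east 48 sin 42° = 32.12, north 48 cos 42° = 35.67
Leg 2 (113°, 15 nmi): east 15 sin 113° = 13.81, north 15 cos 113° = -5.86
Leg 3 (285°, 26 nmi): east 26 sin 285° = -25.11, north 26 cos 285° = 6.73
Leg 4 (139°, 63 nmi): east 63 sin 139° = 41.33, north 63 cos 139° = -47.55
Summing: 62.14 nmi east, -11.01 nmi north → (62.14, -11.01).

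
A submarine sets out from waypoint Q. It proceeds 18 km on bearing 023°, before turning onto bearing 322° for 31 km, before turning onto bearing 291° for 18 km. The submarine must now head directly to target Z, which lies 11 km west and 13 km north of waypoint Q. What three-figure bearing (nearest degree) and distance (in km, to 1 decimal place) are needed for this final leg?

153°, 38.8 km

Leg 1 (023°, 18 km): east 18 sin 23° = 7.03, north 18 cos 23° = 16.57
Leg 2 (322°, 31 km): east 31 sin 322° = -19.09, north 31 cos 322° = 24.43
Leg 3 (291°, 18 km): east 18 sin 291° = -16.80, north 18 cos 291° = 6.45
Current position: (-28.86, 47.45). Target: (-11, 13). Remaining: Δeast = 17.86, Δnorth = -34.45.
Bearing = atan2(17.86, -34.45) mod 360° = 152.60°; distance = √((17.86)² + (-34.45)²) = 38.801 km.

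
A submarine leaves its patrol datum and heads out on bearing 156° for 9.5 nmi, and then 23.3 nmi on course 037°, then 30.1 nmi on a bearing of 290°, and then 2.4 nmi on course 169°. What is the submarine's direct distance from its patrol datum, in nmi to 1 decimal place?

20.4 nmi

Leg 1 (156°, 9.5 nmi): east 9.5 sin 156° = 3.86, north 9.5 cos 156° = -8.68
Leg 2 (037°, 23.3 nmi): east 23.3 sin 37° = 14.02, north 23.3 cos 37° = 18.61
Leg 3 (290°, 30.1 nmi): east 30.1 sin 290° = -28.28, north 30.1 cos 290° = 10.29
Leg 4 (169°, 2.4 nmi): east 2.4 sin 169° = 0.46, north 2.4 cos 169° = -2.36
Net: -9.94 east, 17.87 north. Distance = √((-9.94)² + (17.87)²) = 20.447 nmi.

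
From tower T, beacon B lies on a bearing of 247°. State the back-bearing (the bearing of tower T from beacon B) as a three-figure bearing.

Back-bearing = 247° − 180° = 067°.

067°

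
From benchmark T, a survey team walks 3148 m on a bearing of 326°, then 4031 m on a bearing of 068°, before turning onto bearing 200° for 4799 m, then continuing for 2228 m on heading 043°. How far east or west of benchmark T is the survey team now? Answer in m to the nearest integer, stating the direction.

1855 m east

Leg 1 (326°, 3148 m): east 3148 sin 326° = -1760.34, north 3148 cos 326° = 2609.81
Leg 2 (068°, 4031 m): east 4031 sin 68° = 3737.48, north 4031 cos 68° = 1510.04
Leg 3 (200°, 4799 m): east 4799 sin 200° = -1641.35, north 4799 cos 200° = -4509.58
Leg 4 (043°, 2228 m): east 2228 sin 43° = 1519.49, north 2228 cos 43° = 1629.46
Net east component: 1855.28 m.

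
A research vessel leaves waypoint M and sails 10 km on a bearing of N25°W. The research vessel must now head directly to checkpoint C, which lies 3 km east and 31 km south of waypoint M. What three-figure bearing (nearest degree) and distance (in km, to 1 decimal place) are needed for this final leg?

Leg 1 (N25°W, 10 km): east 10 sin 335° = -4.23, north 10 cos 335° = 9.06
Current position: (-4.23, 9.06). Target: (3, -31). Remaining: Δeast = 7.23, Δnorth = -40.06.
Bearing = atan2(7.23, -40.06) mod 360° = 169.78°; distance = √((7.23)² + (-40.06)²) = 40.710 km.

170°, 40.7 km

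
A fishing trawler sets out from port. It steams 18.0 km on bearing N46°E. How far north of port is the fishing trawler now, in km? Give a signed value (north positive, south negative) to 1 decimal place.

12.5 km

Leg 1 (N46°E, 18.0 km): east 18.0 sin 46° = 12.95, north 18.0 cos 46° = 12.50
Net north component: 12.50 km.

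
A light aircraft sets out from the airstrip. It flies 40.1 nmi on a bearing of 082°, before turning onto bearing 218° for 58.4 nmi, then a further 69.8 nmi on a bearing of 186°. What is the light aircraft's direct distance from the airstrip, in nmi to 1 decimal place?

Leg 1 (082°, 40.1 nmi): east 40.1 sin 82° = 39.71, north 40.1 cos 82° = 5.58
Leg 2 (218°, 58.4 nmi): east 58.4 sin 218° = -35.95, north 58.4 cos 218° = -46.02
Leg 3 (186°, 69.8 nmi): east 69.8 sin 186° = -7.30, north 69.8 cos 186° = -69.42
Net: -3.54 east, -109.86 north. Distance = √((-3.54)² + (-109.86)²) = 109.914 nmi.

109.9 nmi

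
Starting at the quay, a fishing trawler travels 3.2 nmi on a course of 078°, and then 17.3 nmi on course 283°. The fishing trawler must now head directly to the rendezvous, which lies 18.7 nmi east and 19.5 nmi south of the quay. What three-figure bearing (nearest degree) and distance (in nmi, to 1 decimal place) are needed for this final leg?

127°, 40.4 nmi

Leg 1 (078°, 3.2 nmi): east 3.2 sin 78° = 3.13, north 3.2 cos 78° = 0.67
Leg 2 (283°, 17.3 nmi): east 17.3 sin 283° = -16.86, north 17.3 cos 283° = 3.89
Current position: (-13.73, 4.56). Target: (18.7, -19.5). Remaining: Δeast = 32.43, Δnorth = -24.06.
Bearing = atan2(32.43, -24.06) mod 360° = 126.57°; distance = √((32.43)² + (-24.06)²) = 40.376 nmi.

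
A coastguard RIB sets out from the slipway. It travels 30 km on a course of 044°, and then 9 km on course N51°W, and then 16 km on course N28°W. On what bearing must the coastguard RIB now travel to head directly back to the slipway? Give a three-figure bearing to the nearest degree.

189°

Leg 1 (044°, 30 km): east 30 sin 44° = 20.84, north 30 cos 44° = 21.58
Leg 2 (N51°W, 9 km): east 9 sin 309° = -6.99, north 9 cos 309° = 5.66
Leg 3 (N28°W, 16 km): east 16 sin 332° = -7.51, north 16 cos 332° = 14.13
Net displacement: 6.33 east, 41.37 north. Direction back to start is (-6.33, -41.37): bearing = atan2(-6.33, -41.37) mod 360° = 188.70° ≈ 189°.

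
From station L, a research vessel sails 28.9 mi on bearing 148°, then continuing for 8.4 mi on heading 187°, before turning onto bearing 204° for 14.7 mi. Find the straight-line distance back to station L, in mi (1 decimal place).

47.0 mi

Leg 1 (148°, 28.9 mi): east 28.9 sin 148° = 15.31, north 28.9 cos 148° = -24.51
Leg 2 (187°, 8.4 mi): east 8.4 sin 187° = -1.02, north 8.4 cos 187° = -8.34
Leg 3 (204°, 14.7 mi): east 14.7 sin 204° = -5.98, north 14.7 cos 204° = -13.43
Net: 8.31 east, -46.28 north. Distance = √((8.31)² + (-46.28)²) = 47.016 mi.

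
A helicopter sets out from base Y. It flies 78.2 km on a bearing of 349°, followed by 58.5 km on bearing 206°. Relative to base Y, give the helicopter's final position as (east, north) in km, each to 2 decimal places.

Leg 1 (349°, 78.2 km): east 78.2 sin 349° = -14.92, north 78.2 cos 349° = 76.76
Leg 2 (206°, 58.5 km): east 58.5 sin 206° = -25.64, north 58.5 cos 206° = -52.58
Summing: -40.57 km east, 24.18 km north → (-40.57, 24.18).

(-40.57, 24.18)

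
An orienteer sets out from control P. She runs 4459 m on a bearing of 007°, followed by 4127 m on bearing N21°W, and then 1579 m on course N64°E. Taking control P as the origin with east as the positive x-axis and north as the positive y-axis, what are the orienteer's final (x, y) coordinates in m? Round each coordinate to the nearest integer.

Leg 1 (007°, 4459 m): east 4459 sin 7° = 543.42, north 4459 cos 7° = 4425.76
Leg 2 (N21°W, 4127 m): east 4127 sin 339° = -1478.98, north 4127 cos 339° = 3852.89
Leg 3 (N64°E, 1579 m): east 1579 sin 64° = 1419.20, north 1579 cos 64° = 692.19
Summing: 483.63 m east, 8970.84 m north → (484, 8971).

(484, 8971)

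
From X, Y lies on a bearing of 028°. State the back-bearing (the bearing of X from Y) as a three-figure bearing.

208°

Back-bearing = 028° + 180° = 208°.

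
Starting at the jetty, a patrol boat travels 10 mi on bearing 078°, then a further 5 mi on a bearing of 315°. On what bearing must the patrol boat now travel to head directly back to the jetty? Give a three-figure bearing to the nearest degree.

Leg 1 (078°, 10 mi): east 10 sin 78° = 9.78, north 10 cos 78° = 2.08
Leg 2 (315°, 5 mi): east 5 sin 315° = -3.54, north 5 cos 315° = 3.54
Net displacement: 6.25 east, 5.61 north. Direction back to start is (-6.25, -5.61): bearing = atan2(-6.25, -5.61) mod 360° = 228.05° ≈ 228°.

228°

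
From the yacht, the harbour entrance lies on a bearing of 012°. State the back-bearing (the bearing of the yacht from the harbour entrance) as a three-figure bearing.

Back-bearing = 012° + 180° = 192°.

192°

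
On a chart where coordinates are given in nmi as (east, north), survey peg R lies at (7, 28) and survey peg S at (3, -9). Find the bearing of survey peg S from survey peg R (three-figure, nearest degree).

186°

Δeast = 3 − 7 = -4.00; Δnorth = -9 − 28 = -37.00.
Bearing = atan2(Δeast, Δnorth) mod 360° = 186.17° ≈ 186°.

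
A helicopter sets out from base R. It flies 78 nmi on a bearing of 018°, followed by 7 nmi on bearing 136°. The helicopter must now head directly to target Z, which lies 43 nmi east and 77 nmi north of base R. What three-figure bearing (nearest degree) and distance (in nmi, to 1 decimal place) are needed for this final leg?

061°, 16.1 nmi

Leg 1 (018°, 78 nmi): east 78 sin 18° = 24.10, north 78 cos 18° = 74.18
Leg 2 (136°, 7 nmi): east 7 sin 136° = 4.86, north 7 cos 136° = -5.04
Current position: (28.97, 69.15). Target: (43, 77). Remaining: Δeast = 14.03, Δnorth = 7.85.
Bearing = atan2(14.03, 7.85) mod 360° = 60.77°; distance = √((14.03)² + (7.85)²) = 16.082 nmi.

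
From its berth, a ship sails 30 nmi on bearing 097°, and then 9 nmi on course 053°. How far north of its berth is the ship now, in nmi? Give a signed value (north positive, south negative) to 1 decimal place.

1.8 nmi

Leg 1 (097°, 30 nmi): east 30 sin 97° = 29.78, north 30 cos 97° = -3.66
Leg 2 (053°, 9 nmi): east 9 sin 53° = 7.19, north 9 cos 53° = 5.42
Net north component: 1.76 nmi.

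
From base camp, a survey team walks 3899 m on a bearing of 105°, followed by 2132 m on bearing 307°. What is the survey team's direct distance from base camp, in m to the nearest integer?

Leg 1 (105°, 3899 m): east 3899 sin 105° = 3766.14, north 3899 cos 105° = -1009.14
Leg 2 (307°, 2132 m): east 2132 sin 307° = -1702.69, north 2132 cos 307° = 1283.07
Net: 2063.45 east, 273.93 north. Distance = √((2063.45)² + (273.93)²) = 2081.558 m.

2082 m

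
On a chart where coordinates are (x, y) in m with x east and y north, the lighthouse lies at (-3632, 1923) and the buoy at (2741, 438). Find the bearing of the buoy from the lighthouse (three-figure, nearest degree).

103°

Δeast = 2741 − -3632 = 6373.00; Δnorth = 438 − 1923 = -1485.00.
Bearing = atan2(Δeast, Δnorth) mod 360° = 103.12° ≈ 103°.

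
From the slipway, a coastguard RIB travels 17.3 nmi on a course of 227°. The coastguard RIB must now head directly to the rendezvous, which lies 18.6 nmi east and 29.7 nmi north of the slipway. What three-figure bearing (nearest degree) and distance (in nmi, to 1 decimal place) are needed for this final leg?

Leg 1 (227°, 17.3 nmi): east 17.3 sin 227° = -12.65, north 17.3 cos 227° = -11.80
Current position: (-12.65, -11.80). Target: (18.6, 29.7). Remaining: Δeast = 31.25, Δnorth = 41.50.
Bearing = atan2(31.25, 41.50) mod 360° = 36.98°; distance = √((31.25)² + (41.50)²) = 51.950 nmi.

037°, 52.0 nmi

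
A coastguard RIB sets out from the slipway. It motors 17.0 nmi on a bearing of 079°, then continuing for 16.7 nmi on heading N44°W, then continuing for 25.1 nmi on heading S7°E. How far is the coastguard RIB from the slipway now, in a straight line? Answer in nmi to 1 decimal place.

Leg 1 (079°, 17.0 nmi): east 17.0 sin 79° = 16.69, north 17.0 cos 79° = 3.24
Leg 2 (N44°W, 16.7 nmi): east 16.7 sin 316° = -11.60, north 16.7 cos 316° = 12.01
Leg 3 (S7°E, 25.1 nmi): east 25.1 sin 173° = 3.06, north 25.1 cos 173° = -24.91
Net: 8.15 east, -9.66 north. Distance = √((8.15)² + (-9.66)²) = 12.633 nmi.

12.6 nmi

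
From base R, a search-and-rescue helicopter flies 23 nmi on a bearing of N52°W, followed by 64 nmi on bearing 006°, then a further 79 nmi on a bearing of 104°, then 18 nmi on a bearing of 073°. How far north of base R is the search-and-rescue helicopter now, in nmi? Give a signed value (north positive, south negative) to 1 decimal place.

64.0 nmi

Leg 1 (N52°W, 23 nmi): east 23 sin 308° = -18.12, north 23 cos 308° = 14.16
Leg 2 (006°, 64 nmi): east 64 sin 6° = 6.69, north 64 cos 6° = 63.65
Leg 3 (104°, 79 nmi): east 79 sin 104° = 76.65, north 79 cos 104° = -19.11
Leg 4 (073°, 18 nmi): east 18 sin 73° = 17.21, north 18 cos 73° = 5.26
Net north component: 63.96 nmi.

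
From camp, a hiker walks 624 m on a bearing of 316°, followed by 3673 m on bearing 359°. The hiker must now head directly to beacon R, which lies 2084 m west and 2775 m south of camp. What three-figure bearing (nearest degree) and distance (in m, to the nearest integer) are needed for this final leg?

193°, 7076 m

Leg 1 (316°, 624 m): east 624 sin 316° = -433.47, north 624 cos 316° = 448.87
Leg 2 (359°, 3673 m): east 3673 sin 359° = -64.10, north 3673 cos 359° = 3672.44
Current position: (-497.57, 4121.31). Target: (-2084, -2775). Remaining: Δeast = -1586.43, Δnorth = -6896.31.
Bearing = atan2(-1586.43, -6896.31) mod 360° = 192.95°; distance = √((-1586.43)² + (-6896.31)²) = 7076.428 m.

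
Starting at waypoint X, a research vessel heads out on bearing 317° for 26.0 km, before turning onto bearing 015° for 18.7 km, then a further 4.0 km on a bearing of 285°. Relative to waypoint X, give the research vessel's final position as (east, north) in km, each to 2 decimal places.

(-16.76, 38.11)

Leg 1 (317°, 26.0 km): east 26.0 sin 317° = -17.73, north 26.0 cos 317° = 19.02
Leg 2 (015°, 18.7 km): east 18.7 sin 15° = 4.84, north 18.7 cos 15° = 18.06
Leg 3 (285°, 4.0 km): east 4.0 sin 285° = -3.86, north 4.0 cos 285° = 1.04
Summing: -16.76 km east, 38.11 km north → (-16.76, 38.11).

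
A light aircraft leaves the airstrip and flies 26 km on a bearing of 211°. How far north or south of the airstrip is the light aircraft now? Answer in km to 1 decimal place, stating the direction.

Leg 1 (211°, 26 km): east 26 sin 211° = -13.39, north 26 cos 211° = -22.29
Net north component: -22.29 km.

22.3 km south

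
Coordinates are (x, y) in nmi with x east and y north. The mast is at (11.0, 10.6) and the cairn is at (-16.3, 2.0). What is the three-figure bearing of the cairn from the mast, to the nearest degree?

253°

Δeast = -16.3 − 11.0 = -27.30; Δnorth = 2.0 − 10.6 = -8.60.
Bearing = atan2(Δeast, Δnorth) mod 360° = 252.51° ≈ 253°.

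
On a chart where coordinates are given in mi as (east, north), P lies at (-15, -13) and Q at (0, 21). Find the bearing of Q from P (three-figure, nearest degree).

024°

Δeast = 0 − -15 = 15.00; Δnorth = 21 − -13 = 34.00.
Bearing = atan2(Δeast, Δnorth) mod 360° = 23.81° ≈ 024°.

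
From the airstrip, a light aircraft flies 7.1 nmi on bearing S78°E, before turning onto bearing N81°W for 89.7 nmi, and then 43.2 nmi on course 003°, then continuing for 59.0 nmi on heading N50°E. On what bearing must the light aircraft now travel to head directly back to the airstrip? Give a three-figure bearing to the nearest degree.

Leg 1 (S78°E, 7.1 nmi): east 7.1 sin 102° = 6.94, north 7.1 cos 102° = -1.48
Leg 2 (N81°W, 89.7 nmi): east 89.7 sin 279° = -88.60, north 89.7 cos 279° = 14.03
Leg 3 (003°, 43.2 nmi): east 43.2 sin 3° = 2.26, north 43.2 cos 3° = 43.14
Leg 4 (N50°E, 59.0 nmi): east 59.0 sin 50° = 45.20, north 59.0 cos 50° = 37.92
Net displacement: -34.19 east, 93.62 north. Direction back to start is (34.19, -93.62): bearing = atan2(34.19, -93.62) mod 360° = 159.94° ≈ 160°.

160°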